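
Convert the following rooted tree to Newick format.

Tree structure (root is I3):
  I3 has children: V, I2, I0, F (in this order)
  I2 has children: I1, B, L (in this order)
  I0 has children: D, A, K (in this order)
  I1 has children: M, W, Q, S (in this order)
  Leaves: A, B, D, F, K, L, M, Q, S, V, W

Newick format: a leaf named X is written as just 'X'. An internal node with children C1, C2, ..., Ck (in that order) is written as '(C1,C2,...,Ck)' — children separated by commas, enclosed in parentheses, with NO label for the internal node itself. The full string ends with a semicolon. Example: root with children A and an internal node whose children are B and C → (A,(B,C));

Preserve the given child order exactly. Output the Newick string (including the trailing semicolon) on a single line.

Answer: (V,((M,W,Q,S),B,L),(D,A,K),F);

Derivation:
internal I3 with children ['V', 'I2', 'I0', 'F']
  leaf 'V' → 'V'
  internal I2 with children ['I1', 'B', 'L']
    internal I1 with children ['M', 'W', 'Q', 'S']
      leaf 'M' → 'M'
      leaf 'W' → 'W'
      leaf 'Q' → 'Q'
      leaf 'S' → 'S'
    → '(M,W,Q,S)'
    leaf 'B' → 'B'
    leaf 'L' → 'L'
  → '((M,W,Q,S),B,L)'
  internal I0 with children ['D', 'A', 'K']
    leaf 'D' → 'D'
    leaf 'A' → 'A'
    leaf 'K' → 'K'
  → '(D,A,K)'
  leaf 'F' → 'F'
→ '(V,((M,W,Q,S),B,L),(D,A,K),F)'
Final: (V,((M,W,Q,S),B,L),(D,A,K),F);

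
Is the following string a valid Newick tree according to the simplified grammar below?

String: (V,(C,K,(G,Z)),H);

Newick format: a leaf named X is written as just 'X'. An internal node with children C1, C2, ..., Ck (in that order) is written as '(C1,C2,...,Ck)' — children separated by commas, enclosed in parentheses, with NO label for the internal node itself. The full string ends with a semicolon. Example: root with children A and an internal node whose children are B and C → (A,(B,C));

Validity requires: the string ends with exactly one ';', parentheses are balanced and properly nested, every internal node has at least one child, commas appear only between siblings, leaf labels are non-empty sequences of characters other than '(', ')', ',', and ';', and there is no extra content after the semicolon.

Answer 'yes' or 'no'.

Input: (V,(C,K,(G,Z)),H);
Paren balance: 3 '(' vs 3 ')' OK
Ends with single ';': True
Full parse: OK
Valid: True

Answer: yes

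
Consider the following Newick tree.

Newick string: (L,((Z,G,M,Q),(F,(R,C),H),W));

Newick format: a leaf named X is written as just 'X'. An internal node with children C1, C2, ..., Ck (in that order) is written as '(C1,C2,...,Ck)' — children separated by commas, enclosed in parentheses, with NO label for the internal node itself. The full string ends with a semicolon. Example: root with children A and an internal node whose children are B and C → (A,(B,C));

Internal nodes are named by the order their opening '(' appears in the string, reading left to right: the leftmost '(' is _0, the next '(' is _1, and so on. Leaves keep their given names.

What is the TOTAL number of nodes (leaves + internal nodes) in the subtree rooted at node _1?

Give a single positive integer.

Answer: 13

Derivation:
Newick: (L,((Z,G,M,Q),(F,(R,C),H),W));
Locate _1: it is the '(' at position 3 (the 2nd '(' reading left to right).
Query: subtree rooted at _1
_1: subtree_size = 1 + 12
  _2: subtree_size = 1 + 4
    Z: subtree_size = 1 + 0
    G: subtree_size = 1 + 0
    M: subtree_size = 1 + 0
    Q: subtree_size = 1 + 0
  _3: subtree_size = 1 + 5
    F: subtree_size = 1 + 0
    _4: subtree_size = 1 + 2
      R: subtree_size = 1 + 0
      C: subtree_size = 1 + 0
    H: subtree_size = 1 + 0
  W: subtree_size = 1 + 0
Total subtree size of _1: 13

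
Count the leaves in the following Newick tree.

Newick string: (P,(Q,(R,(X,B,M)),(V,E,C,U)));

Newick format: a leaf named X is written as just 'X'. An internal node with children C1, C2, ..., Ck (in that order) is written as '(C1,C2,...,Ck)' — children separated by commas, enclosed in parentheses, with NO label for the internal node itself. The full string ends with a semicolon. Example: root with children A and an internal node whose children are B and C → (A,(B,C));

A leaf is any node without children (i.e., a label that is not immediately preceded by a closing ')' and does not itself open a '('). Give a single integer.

Newick: (P,(Q,(R,(X,B,M)),(V,E,C,U)));
Scan left-to-right; a leaf is any maximal label run not followed by '(':
  pos 1: leaf 'P' → count = 1
  pos 4: leaf 'Q' → count = 2
  pos 7: leaf 'R' → count = 3
  pos 10: leaf 'X' → count = 4
  pos 12: leaf 'B' → count = 5
  pos 14: leaf 'M' → count = 6
  pos 19: leaf 'V' → count = 7
  pos 21: leaf 'E' → count = 8
  pos 23: leaf 'C' → count = 9
  pos 25: leaf 'U' → count = 10
Total leaves: 10

Answer: 10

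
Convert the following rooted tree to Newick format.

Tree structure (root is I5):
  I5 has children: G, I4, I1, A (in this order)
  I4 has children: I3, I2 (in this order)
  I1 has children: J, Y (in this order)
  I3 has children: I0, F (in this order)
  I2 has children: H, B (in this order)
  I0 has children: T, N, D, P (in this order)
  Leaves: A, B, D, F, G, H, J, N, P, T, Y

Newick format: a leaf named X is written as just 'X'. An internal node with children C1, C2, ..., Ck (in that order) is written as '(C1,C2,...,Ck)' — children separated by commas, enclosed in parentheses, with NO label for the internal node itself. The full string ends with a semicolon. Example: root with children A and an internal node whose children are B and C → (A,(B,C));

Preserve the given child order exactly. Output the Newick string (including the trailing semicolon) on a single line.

internal I5 with children ['G', 'I4', 'I1', 'A']
  leaf 'G' → 'G'
  internal I4 with children ['I3', 'I2']
    internal I3 with children ['I0', 'F']
      internal I0 with children ['T', 'N', 'D', 'P']
        leaf 'T' → 'T'
        leaf 'N' → 'N'
        leaf 'D' → 'D'
        leaf 'P' → 'P'
      → '(T,N,D,P)'
      leaf 'F' → 'F'
    → '((T,N,D,P),F)'
    internal I2 with children ['H', 'B']
      leaf 'H' → 'H'
      leaf 'B' → 'B'
    → '(H,B)'
  → '(((T,N,D,P),F),(H,B))'
  internal I1 with children ['J', 'Y']
    leaf 'J' → 'J'
    leaf 'Y' → 'Y'
  → '(J,Y)'
  leaf 'A' → 'A'
→ '(G,(((T,N,D,P),F),(H,B)),(J,Y),A)'
Final: (G,(((T,N,D,P),F),(H,B)),(J,Y),A);

Answer: (G,(((T,N,D,P),F),(H,B)),(J,Y),A);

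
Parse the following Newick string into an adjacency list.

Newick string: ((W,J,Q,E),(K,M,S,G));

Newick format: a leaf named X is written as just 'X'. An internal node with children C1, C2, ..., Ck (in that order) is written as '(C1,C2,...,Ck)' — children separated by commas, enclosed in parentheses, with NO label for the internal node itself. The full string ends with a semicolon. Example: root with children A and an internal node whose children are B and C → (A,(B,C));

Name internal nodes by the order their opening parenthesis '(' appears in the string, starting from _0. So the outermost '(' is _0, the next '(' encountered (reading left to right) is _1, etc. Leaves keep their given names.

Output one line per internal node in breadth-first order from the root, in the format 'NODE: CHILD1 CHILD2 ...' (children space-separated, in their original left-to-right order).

Input: ((W,J,Q,E),(K,M,S,G));
Scanning left-to-right, naming '(' by encounter order:
  pos 0: '(' -> open internal node _0 (depth 1)
  pos 1: '(' -> open internal node _1 (depth 2)
  pos 9: ')' -> close internal node _1 (now at depth 1)
  pos 11: '(' -> open internal node _2 (depth 2)
  pos 19: ')' -> close internal node _2 (now at depth 1)
  pos 20: ')' -> close internal node _0 (now at depth 0)
Total internal nodes: 3
BFS adjacency from root:
  _0: _1 _2
  _1: W J Q E
  _2: K M S G

Answer: _0: _1 _2
_1: W J Q E
_2: K M S G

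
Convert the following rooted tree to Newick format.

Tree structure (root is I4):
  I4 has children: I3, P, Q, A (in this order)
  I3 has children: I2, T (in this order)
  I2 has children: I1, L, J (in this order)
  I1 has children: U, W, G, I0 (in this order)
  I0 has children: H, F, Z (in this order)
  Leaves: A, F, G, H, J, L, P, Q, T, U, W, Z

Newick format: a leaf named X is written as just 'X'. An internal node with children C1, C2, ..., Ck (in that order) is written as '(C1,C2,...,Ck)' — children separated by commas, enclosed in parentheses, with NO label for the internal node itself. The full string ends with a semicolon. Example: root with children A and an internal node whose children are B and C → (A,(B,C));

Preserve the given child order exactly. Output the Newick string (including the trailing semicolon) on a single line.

Answer: ((((U,W,G,(H,F,Z)),L,J),T),P,Q,A);

Derivation:
internal I4 with children ['I3', 'P', 'Q', 'A']
  internal I3 with children ['I2', 'T']
    internal I2 with children ['I1', 'L', 'J']
      internal I1 with children ['U', 'W', 'G', 'I0']
        leaf 'U' → 'U'
        leaf 'W' → 'W'
        leaf 'G' → 'G'
        internal I0 with children ['H', 'F', 'Z']
          leaf 'H' → 'H'
          leaf 'F' → 'F'
          leaf 'Z' → 'Z'
        → '(H,F,Z)'
      → '(U,W,G,(H,F,Z))'
      leaf 'L' → 'L'
      leaf 'J' → 'J'
    → '((U,W,G,(H,F,Z)),L,J)'
    leaf 'T' → 'T'
  → '(((U,W,G,(H,F,Z)),L,J),T)'
  leaf 'P' → 'P'
  leaf 'Q' → 'Q'
  leaf 'A' → 'A'
→ '((((U,W,G,(H,F,Z)),L,J),T),P,Q,A)'
Final: ((((U,W,G,(H,F,Z)),L,J),T),P,Q,A);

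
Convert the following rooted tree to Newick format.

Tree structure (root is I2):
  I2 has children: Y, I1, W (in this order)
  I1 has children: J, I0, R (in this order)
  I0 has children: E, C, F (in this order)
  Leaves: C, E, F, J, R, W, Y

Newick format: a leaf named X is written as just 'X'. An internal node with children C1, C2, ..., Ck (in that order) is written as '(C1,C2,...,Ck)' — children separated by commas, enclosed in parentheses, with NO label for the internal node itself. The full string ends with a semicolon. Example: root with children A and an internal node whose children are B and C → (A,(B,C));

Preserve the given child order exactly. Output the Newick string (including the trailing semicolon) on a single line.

Answer: (Y,(J,(E,C,F),R),W);

Derivation:
internal I2 with children ['Y', 'I1', 'W']
  leaf 'Y' → 'Y'
  internal I1 with children ['J', 'I0', 'R']
    leaf 'J' → 'J'
    internal I0 with children ['E', 'C', 'F']
      leaf 'E' → 'E'
      leaf 'C' → 'C'
      leaf 'F' → 'F'
    → '(E,C,F)'
    leaf 'R' → 'R'
  → '(J,(E,C,F),R)'
  leaf 'W' → 'W'
→ '(Y,(J,(E,C,F),R),W)'
Final: (Y,(J,(E,C,F),R),W);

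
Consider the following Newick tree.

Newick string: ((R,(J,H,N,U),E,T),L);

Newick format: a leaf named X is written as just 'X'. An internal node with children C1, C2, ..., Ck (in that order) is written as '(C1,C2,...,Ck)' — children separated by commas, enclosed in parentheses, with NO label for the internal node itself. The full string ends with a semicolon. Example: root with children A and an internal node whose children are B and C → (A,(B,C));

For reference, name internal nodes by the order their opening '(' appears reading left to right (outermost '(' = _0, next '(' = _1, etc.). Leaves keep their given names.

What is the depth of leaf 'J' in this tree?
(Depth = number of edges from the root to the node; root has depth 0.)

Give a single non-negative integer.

Newick: ((R,(J,H,N,U),E,T),L);
Naming internals by '(' encounter order: outermost '(' = _0, next = _1, ...
Query node: J
Path from root: _0 -> _1 -> _2 -> J
Depth of J: 3 (number of edges from root)

Answer: 3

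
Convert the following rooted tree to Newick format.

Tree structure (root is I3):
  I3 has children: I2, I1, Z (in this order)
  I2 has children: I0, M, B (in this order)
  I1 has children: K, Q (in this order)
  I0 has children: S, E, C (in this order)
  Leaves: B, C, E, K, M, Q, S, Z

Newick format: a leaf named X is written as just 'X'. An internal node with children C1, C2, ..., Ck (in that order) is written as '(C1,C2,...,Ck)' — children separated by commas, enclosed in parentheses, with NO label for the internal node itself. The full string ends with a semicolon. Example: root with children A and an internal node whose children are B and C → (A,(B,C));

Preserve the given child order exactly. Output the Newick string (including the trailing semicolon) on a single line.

Answer: (((S,E,C),M,B),(K,Q),Z);

Derivation:
internal I3 with children ['I2', 'I1', 'Z']
  internal I2 with children ['I0', 'M', 'B']
    internal I0 with children ['S', 'E', 'C']
      leaf 'S' → 'S'
      leaf 'E' → 'E'
      leaf 'C' → 'C'
    → '(S,E,C)'
    leaf 'M' → 'M'
    leaf 'B' → 'B'
  → '((S,E,C),M,B)'
  internal I1 with children ['K', 'Q']
    leaf 'K' → 'K'
    leaf 'Q' → 'Q'
  → '(K,Q)'
  leaf 'Z' → 'Z'
→ '(((S,E,C),M,B),(K,Q),Z)'
Final: (((S,E,C),M,B),(K,Q),Z);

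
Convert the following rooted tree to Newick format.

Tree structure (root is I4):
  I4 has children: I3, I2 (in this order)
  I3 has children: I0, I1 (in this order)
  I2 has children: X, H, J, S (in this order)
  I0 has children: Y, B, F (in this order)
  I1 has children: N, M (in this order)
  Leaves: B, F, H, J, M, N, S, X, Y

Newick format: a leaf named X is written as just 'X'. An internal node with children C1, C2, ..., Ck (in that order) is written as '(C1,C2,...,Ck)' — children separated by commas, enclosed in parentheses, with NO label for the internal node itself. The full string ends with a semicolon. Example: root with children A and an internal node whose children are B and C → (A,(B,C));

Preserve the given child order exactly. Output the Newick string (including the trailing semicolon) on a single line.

internal I4 with children ['I3', 'I2']
  internal I3 with children ['I0', 'I1']
    internal I0 with children ['Y', 'B', 'F']
      leaf 'Y' → 'Y'
      leaf 'B' → 'B'
      leaf 'F' → 'F'
    → '(Y,B,F)'
    internal I1 with children ['N', 'M']
      leaf 'N' → 'N'
      leaf 'M' → 'M'
    → '(N,M)'
  → '((Y,B,F),(N,M))'
  internal I2 with children ['X', 'H', 'J', 'S']
    leaf 'X' → 'X'
    leaf 'H' → 'H'
    leaf 'J' → 'J'
    leaf 'S' → 'S'
  → '(X,H,J,S)'
→ '(((Y,B,F),(N,M)),(X,H,J,S))'
Final: (((Y,B,F),(N,M)),(X,H,J,S));

Answer: (((Y,B,F),(N,M)),(X,H,J,S));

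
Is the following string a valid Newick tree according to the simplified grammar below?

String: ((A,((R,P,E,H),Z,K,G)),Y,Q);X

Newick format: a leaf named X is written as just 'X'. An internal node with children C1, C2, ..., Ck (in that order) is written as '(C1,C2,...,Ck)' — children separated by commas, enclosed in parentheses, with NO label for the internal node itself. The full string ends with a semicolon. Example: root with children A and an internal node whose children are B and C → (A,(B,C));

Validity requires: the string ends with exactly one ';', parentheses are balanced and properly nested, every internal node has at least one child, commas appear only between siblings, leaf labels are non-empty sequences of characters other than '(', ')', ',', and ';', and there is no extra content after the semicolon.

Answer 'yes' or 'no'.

Answer: no

Derivation:
Input: ((A,((R,P,E,H),Z,K,G)),Y,Q);X
Paren balance: 4 '(' vs 4 ')' OK
Ends with single ';': False
Full parse: FAILS (must end with ;)
Valid: False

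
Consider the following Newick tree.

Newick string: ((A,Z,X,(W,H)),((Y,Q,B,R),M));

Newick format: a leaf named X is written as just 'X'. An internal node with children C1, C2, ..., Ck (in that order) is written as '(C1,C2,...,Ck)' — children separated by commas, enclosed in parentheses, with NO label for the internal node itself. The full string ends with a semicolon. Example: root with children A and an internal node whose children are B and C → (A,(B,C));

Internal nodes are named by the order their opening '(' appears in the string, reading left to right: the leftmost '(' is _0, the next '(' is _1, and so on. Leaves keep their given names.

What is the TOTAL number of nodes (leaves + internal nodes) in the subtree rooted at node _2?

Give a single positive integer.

Newick: ((A,Z,X,(W,H)),((Y,Q,B,R),M));
Locate _2: it is the '(' at position 8 (the 3rd '(' reading left to right).
Query: subtree rooted at _2
_2: subtree_size = 1 + 2
  W: subtree_size = 1 + 0
  H: subtree_size = 1 + 0
Total subtree size of _2: 3

Answer: 3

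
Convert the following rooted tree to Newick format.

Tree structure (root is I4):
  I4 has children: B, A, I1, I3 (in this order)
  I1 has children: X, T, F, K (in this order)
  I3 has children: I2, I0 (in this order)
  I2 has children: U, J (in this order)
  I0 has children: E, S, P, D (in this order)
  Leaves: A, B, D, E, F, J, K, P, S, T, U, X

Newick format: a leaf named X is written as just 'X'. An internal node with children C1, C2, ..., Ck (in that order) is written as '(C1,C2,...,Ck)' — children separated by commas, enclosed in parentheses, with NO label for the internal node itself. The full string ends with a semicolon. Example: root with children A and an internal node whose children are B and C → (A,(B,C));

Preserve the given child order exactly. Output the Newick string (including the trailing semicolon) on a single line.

Answer: (B,A,(X,T,F,K),((U,J),(E,S,P,D)));

Derivation:
internal I4 with children ['B', 'A', 'I1', 'I3']
  leaf 'B' → 'B'
  leaf 'A' → 'A'
  internal I1 with children ['X', 'T', 'F', 'K']
    leaf 'X' → 'X'
    leaf 'T' → 'T'
    leaf 'F' → 'F'
    leaf 'K' → 'K'
  → '(X,T,F,K)'
  internal I3 with children ['I2', 'I0']
    internal I2 with children ['U', 'J']
      leaf 'U' → 'U'
      leaf 'J' → 'J'
    → '(U,J)'
    internal I0 with children ['E', 'S', 'P', 'D']
      leaf 'E' → 'E'
      leaf 'S' → 'S'
      leaf 'P' → 'P'
      leaf 'D' → 'D'
    → '(E,S,P,D)'
  → '((U,J),(E,S,P,D))'
→ '(B,A,(X,T,F,K),((U,J),(E,S,P,D)))'
Final: (B,A,(X,T,F,K),((U,J),(E,S,P,D)));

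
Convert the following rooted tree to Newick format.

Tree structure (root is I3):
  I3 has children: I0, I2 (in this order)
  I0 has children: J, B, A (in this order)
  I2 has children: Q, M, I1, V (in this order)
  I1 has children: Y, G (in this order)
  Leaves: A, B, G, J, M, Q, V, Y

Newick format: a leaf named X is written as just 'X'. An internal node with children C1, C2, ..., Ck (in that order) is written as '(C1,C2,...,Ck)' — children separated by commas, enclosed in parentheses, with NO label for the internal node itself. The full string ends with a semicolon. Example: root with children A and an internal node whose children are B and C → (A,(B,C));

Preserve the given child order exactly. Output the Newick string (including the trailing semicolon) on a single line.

Answer: ((J,B,A),(Q,M,(Y,G),V));

Derivation:
internal I3 with children ['I0', 'I2']
  internal I0 with children ['J', 'B', 'A']
    leaf 'J' → 'J'
    leaf 'B' → 'B'
    leaf 'A' → 'A'
  → '(J,B,A)'
  internal I2 with children ['Q', 'M', 'I1', 'V']
    leaf 'Q' → 'Q'
    leaf 'M' → 'M'
    internal I1 with children ['Y', 'G']
      leaf 'Y' → 'Y'
      leaf 'G' → 'G'
    → '(Y,G)'
    leaf 'V' → 'V'
  → '(Q,M,(Y,G),V)'
→ '((J,B,A),(Q,M,(Y,G),V))'
Final: ((J,B,A),(Q,M,(Y,G),V));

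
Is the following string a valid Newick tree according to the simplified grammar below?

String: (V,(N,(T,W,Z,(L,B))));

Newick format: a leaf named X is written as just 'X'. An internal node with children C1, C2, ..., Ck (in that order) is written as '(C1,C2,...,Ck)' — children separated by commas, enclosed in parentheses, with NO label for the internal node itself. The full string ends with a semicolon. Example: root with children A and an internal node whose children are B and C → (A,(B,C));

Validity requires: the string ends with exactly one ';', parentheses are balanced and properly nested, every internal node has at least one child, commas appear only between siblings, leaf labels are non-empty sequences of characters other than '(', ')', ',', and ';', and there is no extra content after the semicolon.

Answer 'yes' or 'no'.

Input: (V,(N,(T,W,Z,(L,B))));
Paren balance: 4 '(' vs 4 ')' OK
Ends with single ';': True
Full parse: OK
Valid: True

Answer: yes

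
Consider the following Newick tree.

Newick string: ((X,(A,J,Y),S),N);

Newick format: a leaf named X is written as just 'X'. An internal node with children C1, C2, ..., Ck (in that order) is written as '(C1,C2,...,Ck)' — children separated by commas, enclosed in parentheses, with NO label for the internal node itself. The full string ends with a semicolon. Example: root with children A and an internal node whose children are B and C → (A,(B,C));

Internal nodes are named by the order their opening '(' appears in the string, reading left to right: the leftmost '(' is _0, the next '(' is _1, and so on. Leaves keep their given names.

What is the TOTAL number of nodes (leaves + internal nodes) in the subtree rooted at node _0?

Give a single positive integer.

Newick: ((X,(A,J,Y),S),N);
Locate _0: it is the '(' at position 0 (the 1st '(' reading left to right).
Query: subtree rooted at _0
_0: subtree_size = 1 + 8
  _1: subtree_size = 1 + 6
    X: subtree_size = 1 + 0
    _2: subtree_size = 1 + 3
      A: subtree_size = 1 + 0
      J: subtree_size = 1 + 0
      Y: subtree_size = 1 + 0
    S: subtree_size = 1 + 0
  N: subtree_size = 1 + 0
Total subtree size of _0: 9

Answer: 9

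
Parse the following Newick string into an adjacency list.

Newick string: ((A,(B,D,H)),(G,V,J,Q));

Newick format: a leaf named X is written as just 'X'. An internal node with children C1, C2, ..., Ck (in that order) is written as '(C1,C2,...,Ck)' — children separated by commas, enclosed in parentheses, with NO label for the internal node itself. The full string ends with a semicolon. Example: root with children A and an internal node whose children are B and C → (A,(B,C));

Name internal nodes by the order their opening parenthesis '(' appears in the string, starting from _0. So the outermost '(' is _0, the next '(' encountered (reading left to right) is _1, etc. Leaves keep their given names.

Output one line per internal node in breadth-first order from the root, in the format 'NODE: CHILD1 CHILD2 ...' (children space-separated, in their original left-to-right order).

Input: ((A,(B,D,H)),(G,V,J,Q));
Scanning left-to-right, naming '(' by encounter order:
  pos 0: '(' -> open internal node _0 (depth 1)
  pos 1: '(' -> open internal node _1 (depth 2)
  pos 4: '(' -> open internal node _2 (depth 3)
  pos 10: ')' -> close internal node _2 (now at depth 2)
  pos 11: ')' -> close internal node _1 (now at depth 1)
  pos 13: '(' -> open internal node _3 (depth 2)
  pos 21: ')' -> close internal node _3 (now at depth 1)
  pos 22: ')' -> close internal node _0 (now at depth 0)
Total internal nodes: 4
BFS adjacency from root:
  _0: _1 _3
  _1: A _2
  _3: G V J Q
  _2: B D H

Answer: _0: _1 _3
_1: A _2
_3: G V J Q
_2: B D H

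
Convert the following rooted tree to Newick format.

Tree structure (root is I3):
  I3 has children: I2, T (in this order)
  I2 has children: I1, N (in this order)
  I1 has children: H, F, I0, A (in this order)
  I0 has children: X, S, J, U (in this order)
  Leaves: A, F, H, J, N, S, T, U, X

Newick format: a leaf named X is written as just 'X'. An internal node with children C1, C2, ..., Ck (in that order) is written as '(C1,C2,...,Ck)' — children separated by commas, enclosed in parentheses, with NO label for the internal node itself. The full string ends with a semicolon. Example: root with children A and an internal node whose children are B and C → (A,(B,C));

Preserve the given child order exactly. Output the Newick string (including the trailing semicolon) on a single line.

Answer: (((H,F,(X,S,J,U),A),N),T);

Derivation:
internal I3 with children ['I2', 'T']
  internal I2 with children ['I1', 'N']
    internal I1 with children ['H', 'F', 'I0', 'A']
      leaf 'H' → 'H'
      leaf 'F' → 'F'
      internal I0 with children ['X', 'S', 'J', 'U']
        leaf 'X' → 'X'
        leaf 'S' → 'S'
        leaf 'J' → 'J'
        leaf 'U' → 'U'
      → '(X,S,J,U)'
      leaf 'A' → 'A'
    → '(H,F,(X,S,J,U),A)'
    leaf 'N' → 'N'
  → '((H,F,(X,S,J,U),A),N)'
  leaf 'T' → 'T'
→ '(((H,F,(X,S,J,U),A),N),T)'
Final: (((H,F,(X,S,J,U),A),N),T);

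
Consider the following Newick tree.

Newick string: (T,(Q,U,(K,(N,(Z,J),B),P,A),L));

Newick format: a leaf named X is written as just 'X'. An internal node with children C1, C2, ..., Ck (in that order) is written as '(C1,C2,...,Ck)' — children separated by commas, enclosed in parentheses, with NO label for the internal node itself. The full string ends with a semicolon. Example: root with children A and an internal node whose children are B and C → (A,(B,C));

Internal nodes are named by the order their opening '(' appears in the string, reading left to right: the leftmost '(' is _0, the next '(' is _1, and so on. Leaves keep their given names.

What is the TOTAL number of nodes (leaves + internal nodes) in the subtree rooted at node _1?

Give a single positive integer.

Answer: 14

Derivation:
Newick: (T,(Q,U,(K,(N,(Z,J),B),P,A),L));
Locate _1: it is the '(' at position 3 (the 2nd '(' reading left to right).
Query: subtree rooted at _1
_1: subtree_size = 1 + 13
  Q: subtree_size = 1 + 0
  U: subtree_size = 1 + 0
  _2: subtree_size = 1 + 9
    K: subtree_size = 1 + 0
    _3: subtree_size = 1 + 5
      N: subtree_size = 1 + 0
      _4: subtree_size = 1 + 2
        Z: subtree_size = 1 + 0
        J: subtree_size = 1 + 0
      B: subtree_size = 1 + 0
    P: subtree_size = 1 + 0
    A: subtree_size = 1 + 0
  L: subtree_size = 1 + 0
Total subtree size of _1: 14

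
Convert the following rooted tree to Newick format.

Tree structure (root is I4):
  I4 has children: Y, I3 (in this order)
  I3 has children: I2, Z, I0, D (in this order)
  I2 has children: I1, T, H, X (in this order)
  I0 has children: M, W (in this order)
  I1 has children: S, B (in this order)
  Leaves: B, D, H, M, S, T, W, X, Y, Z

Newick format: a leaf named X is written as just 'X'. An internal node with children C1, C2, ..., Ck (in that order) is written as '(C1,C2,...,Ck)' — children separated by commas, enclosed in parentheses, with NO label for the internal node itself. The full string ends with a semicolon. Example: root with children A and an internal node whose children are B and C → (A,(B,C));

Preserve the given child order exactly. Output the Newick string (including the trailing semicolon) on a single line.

Answer: (Y,(((S,B),T,H,X),Z,(M,W),D));

Derivation:
internal I4 with children ['Y', 'I3']
  leaf 'Y' → 'Y'
  internal I3 with children ['I2', 'Z', 'I0', 'D']
    internal I2 with children ['I1', 'T', 'H', 'X']
      internal I1 with children ['S', 'B']
        leaf 'S' → 'S'
        leaf 'B' → 'B'
      → '(S,B)'
      leaf 'T' → 'T'
      leaf 'H' → 'H'
      leaf 'X' → 'X'
    → '((S,B),T,H,X)'
    leaf 'Z' → 'Z'
    internal I0 with children ['M', 'W']
      leaf 'M' → 'M'
      leaf 'W' → 'W'
    → '(M,W)'
    leaf 'D' → 'D'
  → '(((S,B),T,H,X),Z,(M,W),D)'
→ '(Y,(((S,B),T,H,X),Z,(M,W),D))'
Final: (Y,(((S,B),T,H,X),Z,(M,W),D));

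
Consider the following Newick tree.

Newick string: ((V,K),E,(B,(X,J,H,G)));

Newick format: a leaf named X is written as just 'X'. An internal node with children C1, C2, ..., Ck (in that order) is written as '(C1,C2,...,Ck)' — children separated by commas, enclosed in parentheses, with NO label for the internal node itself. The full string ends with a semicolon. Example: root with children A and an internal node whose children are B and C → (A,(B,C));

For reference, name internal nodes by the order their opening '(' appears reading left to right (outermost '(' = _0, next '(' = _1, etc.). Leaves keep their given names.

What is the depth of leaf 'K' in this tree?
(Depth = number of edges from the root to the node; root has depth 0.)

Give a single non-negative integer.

Newick: ((V,K),E,(B,(X,J,H,G)));
Naming internals by '(' encounter order: outermost '(' = _0, next = _1, ...
Query node: K
Path from root: _0 -> _1 -> K
Depth of K: 2 (number of edges from root)

Answer: 2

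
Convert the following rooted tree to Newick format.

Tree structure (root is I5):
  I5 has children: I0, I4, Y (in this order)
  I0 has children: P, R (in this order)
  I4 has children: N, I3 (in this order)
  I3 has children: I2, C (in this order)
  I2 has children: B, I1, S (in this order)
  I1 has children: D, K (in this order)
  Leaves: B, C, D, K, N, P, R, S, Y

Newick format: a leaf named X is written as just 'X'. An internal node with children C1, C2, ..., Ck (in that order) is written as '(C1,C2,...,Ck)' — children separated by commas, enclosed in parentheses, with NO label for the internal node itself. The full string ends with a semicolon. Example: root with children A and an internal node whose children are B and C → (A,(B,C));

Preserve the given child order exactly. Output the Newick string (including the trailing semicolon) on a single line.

Answer: ((P,R),(N,((B,(D,K),S),C)),Y);

Derivation:
internal I5 with children ['I0', 'I4', 'Y']
  internal I0 with children ['P', 'R']
    leaf 'P' → 'P'
    leaf 'R' → 'R'
  → '(P,R)'
  internal I4 with children ['N', 'I3']
    leaf 'N' → 'N'
    internal I3 with children ['I2', 'C']
      internal I2 with children ['B', 'I1', 'S']
        leaf 'B' → 'B'
        internal I1 with children ['D', 'K']
          leaf 'D' → 'D'
          leaf 'K' → 'K'
        → '(D,K)'
        leaf 'S' → 'S'
      → '(B,(D,K),S)'
      leaf 'C' → 'C'
    → '((B,(D,K),S),C)'
  → '(N,((B,(D,K),S),C))'
  leaf 'Y' → 'Y'
→ '((P,R),(N,((B,(D,K),S),C)),Y)'
Final: ((P,R),(N,((B,(D,K),S),C)),Y);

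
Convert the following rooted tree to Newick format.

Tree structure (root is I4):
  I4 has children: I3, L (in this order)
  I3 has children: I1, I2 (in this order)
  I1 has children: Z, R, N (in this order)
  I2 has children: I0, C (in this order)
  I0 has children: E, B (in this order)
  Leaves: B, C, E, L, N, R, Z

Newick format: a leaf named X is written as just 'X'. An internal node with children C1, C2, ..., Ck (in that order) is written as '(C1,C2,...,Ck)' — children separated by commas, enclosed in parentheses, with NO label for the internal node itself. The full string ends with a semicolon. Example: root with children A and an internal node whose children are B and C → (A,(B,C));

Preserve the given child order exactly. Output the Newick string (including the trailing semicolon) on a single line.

Answer: (((Z,R,N),((E,B),C)),L);

Derivation:
internal I4 with children ['I3', 'L']
  internal I3 with children ['I1', 'I2']
    internal I1 with children ['Z', 'R', 'N']
      leaf 'Z' → 'Z'
      leaf 'R' → 'R'
      leaf 'N' → 'N'
    → '(Z,R,N)'
    internal I2 with children ['I0', 'C']
      internal I0 with children ['E', 'B']
        leaf 'E' → 'E'
        leaf 'B' → 'B'
      → '(E,B)'
      leaf 'C' → 'C'
    → '((E,B),C)'
  → '((Z,R,N),((E,B),C))'
  leaf 'L' → 'L'
→ '(((Z,R,N),((E,B),C)),L)'
Final: (((Z,R,N),((E,B),C)),L);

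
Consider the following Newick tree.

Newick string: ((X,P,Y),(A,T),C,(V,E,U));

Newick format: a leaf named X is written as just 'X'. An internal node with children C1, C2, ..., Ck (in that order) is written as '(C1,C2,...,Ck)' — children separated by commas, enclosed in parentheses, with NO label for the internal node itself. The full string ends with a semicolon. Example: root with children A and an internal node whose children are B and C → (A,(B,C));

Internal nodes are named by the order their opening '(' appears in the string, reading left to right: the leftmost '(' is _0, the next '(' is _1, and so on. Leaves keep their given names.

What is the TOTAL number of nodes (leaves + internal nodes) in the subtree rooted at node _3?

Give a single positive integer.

Answer: 4

Derivation:
Newick: ((X,P,Y),(A,T),C,(V,E,U));
Locate _3: it is the '(' at position 17 (the 4th '(' reading left to right).
Query: subtree rooted at _3
_3: subtree_size = 1 + 3
  V: subtree_size = 1 + 0
  E: subtree_size = 1 + 0
  U: subtree_size = 1 + 0
Total subtree size of _3: 4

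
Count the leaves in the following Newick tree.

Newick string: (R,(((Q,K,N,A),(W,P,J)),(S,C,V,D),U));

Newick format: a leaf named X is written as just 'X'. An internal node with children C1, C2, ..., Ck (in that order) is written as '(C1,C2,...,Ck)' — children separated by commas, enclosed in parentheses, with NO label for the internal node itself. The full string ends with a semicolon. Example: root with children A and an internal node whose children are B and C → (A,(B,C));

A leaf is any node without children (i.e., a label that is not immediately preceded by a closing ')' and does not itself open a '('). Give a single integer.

Answer: 13

Derivation:
Newick: (R,(((Q,K,N,A),(W,P,J)),(S,C,V,D),U));
Scan left-to-right; a leaf is any maximal label run not followed by '(':
  pos 1: leaf 'R' → count = 1
  pos 6: leaf 'Q' → count = 2
  pos 8: leaf 'K' → count = 3
  pos 10: leaf 'N' → count = 4
  pos 12: leaf 'A' → count = 5
  pos 16: leaf 'W' → count = 6
  pos 18: leaf 'P' → count = 7
  pos 20: leaf 'J' → count = 8
  pos 25: leaf 'S' → count = 9
  pos 27: leaf 'C' → count = 10
  pos 29: leaf 'V' → count = 11
  pos 31: leaf 'D' → count = 12
  pos 34: leaf 'U' → count = 13
Total leaves: 13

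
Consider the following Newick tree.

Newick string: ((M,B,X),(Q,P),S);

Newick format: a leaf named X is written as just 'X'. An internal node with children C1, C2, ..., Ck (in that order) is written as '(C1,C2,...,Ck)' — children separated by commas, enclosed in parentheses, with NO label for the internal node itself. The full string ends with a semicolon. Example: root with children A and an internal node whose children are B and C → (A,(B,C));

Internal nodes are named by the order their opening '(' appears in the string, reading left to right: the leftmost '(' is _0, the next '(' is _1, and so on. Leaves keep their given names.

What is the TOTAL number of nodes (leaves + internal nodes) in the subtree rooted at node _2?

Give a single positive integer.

Answer: 3

Derivation:
Newick: ((M,B,X),(Q,P),S);
Locate _2: it is the '(' at position 9 (the 3rd '(' reading left to right).
Query: subtree rooted at _2
_2: subtree_size = 1 + 2
  Q: subtree_size = 1 + 0
  P: subtree_size = 1 + 0
Total subtree size of _2: 3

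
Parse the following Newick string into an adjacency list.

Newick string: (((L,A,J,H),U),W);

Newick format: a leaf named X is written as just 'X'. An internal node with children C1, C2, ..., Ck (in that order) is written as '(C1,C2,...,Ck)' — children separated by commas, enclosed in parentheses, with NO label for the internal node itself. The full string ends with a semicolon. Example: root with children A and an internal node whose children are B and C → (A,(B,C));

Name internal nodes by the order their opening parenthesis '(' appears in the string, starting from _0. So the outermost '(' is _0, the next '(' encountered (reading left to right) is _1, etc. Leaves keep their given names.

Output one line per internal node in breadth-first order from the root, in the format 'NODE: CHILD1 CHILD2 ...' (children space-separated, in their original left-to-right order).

Answer: _0: _1 W
_1: _2 U
_2: L A J H

Derivation:
Input: (((L,A,J,H),U),W);
Scanning left-to-right, naming '(' by encounter order:
  pos 0: '(' -> open internal node _0 (depth 1)
  pos 1: '(' -> open internal node _1 (depth 2)
  pos 2: '(' -> open internal node _2 (depth 3)
  pos 10: ')' -> close internal node _2 (now at depth 2)
  pos 13: ')' -> close internal node _1 (now at depth 1)
  pos 16: ')' -> close internal node _0 (now at depth 0)
Total internal nodes: 3
BFS adjacency from root:
  _0: _1 W
  _1: _2 U
  _2: L A J H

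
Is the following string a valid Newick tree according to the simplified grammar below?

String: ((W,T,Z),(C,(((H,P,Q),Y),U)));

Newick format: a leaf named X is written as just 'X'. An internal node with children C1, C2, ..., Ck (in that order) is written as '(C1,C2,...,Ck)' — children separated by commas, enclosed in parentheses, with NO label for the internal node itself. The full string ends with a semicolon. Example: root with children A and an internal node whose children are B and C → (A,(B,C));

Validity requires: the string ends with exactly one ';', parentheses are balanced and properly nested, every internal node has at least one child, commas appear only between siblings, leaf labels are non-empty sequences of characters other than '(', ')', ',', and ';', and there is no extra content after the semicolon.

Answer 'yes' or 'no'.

Answer: yes

Derivation:
Input: ((W,T,Z),(C,(((H,P,Q),Y),U)));
Paren balance: 6 '(' vs 6 ')' OK
Ends with single ';': True
Full parse: OK
Valid: True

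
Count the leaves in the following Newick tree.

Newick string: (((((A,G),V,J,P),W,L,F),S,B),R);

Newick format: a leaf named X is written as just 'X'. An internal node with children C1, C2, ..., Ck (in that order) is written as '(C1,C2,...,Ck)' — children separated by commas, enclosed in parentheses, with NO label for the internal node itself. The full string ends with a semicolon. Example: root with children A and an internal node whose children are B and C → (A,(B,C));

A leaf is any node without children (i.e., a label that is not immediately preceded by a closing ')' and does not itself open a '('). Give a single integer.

Newick: (((((A,G),V,J,P),W,L,F),S,B),R);
Scan left-to-right; a leaf is any maximal label run not followed by '(':
  pos 5: leaf 'A' → count = 1
  pos 7: leaf 'G' → count = 2
  pos 10: leaf 'V' → count = 3
  pos 12: leaf 'J' → count = 4
  pos 14: leaf 'P' → count = 5
  pos 17: leaf 'W' → count = 6
  pos 19: leaf 'L' → count = 7
  pos 21: leaf 'F' → count = 8
  pos 24: leaf 'S' → count = 9
  pos 26: leaf 'B' → count = 10
  pos 29: leaf 'R' → count = 11
Total leaves: 11

Answer: 11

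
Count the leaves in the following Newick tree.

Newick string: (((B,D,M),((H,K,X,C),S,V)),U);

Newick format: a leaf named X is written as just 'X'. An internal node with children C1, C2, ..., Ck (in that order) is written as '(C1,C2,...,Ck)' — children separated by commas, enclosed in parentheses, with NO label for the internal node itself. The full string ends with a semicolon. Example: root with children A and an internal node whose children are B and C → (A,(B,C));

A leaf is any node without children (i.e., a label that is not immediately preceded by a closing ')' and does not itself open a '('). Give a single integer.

Answer: 10

Derivation:
Newick: (((B,D,M),((H,K,X,C),S,V)),U);
Scan left-to-right; a leaf is any maximal label run not followed by '(':
  pos 3: leaf 'B' → count = 1
  pos 5: leaf 'D' → count = 2
  pos 7: leaf 'M' → count = 3
  pos 12: leaf 'H' → count = 4
  pos 14: leaf 'K' → count = 5
  pos 16: leaf 'X' → count = 6
  pos 18: leaf 'C' → count = 7
  pos 21: leaf 'S' → count = 8
  pos 23: leaf 'V' → count = 9
  pos 27: leaf 'U' → count = 10
Total leaves: 10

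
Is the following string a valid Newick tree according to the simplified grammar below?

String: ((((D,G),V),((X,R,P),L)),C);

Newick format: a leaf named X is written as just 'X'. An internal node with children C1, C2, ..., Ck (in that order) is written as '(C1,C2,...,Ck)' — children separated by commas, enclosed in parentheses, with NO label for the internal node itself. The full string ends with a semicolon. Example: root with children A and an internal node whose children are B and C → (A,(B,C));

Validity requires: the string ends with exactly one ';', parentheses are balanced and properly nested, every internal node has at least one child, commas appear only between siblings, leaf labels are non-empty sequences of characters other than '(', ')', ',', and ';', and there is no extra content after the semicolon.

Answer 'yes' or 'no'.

Input: ((((D,G),V),((X,R,P),L)),C);
Paren balance: 6 '(' vs 6 ')' OK
Ends with single ';': True
Full parse: OK
Valid: True

Answer: yes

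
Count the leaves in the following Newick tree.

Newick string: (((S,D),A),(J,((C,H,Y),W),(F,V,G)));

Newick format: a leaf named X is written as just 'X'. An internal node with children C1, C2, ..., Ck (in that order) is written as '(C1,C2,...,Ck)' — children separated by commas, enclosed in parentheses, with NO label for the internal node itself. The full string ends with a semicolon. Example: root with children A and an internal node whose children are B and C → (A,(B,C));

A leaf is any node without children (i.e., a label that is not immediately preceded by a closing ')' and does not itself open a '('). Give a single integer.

Newick: (((S,D),A),(J,((C,H,Y),W),(F,V,G)));
Scan left-to-right; a leaf is any maximal label run not followed by '(':
  pos 3: leaf 'S' → count = 1
  pos 5: leaf 'D' → count = 2
  pos 8: leaf 'A' → count = 3
  pos 12: leaf 'J' → count = 4
  pos 16: leaf 'C' → count = 5
  pos 18: leaf 'H' → count = 6
  pos 20: leaf 'Y' → count = 7
  pos 23: leaf 'W' → count = 8
  pos 27: leaf 'F' → count = 9
  pos 29: leaf 'V' → count = 10
  pos 31: leaf 'G' → count = 11
Total leaves: 11

Answer: 11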